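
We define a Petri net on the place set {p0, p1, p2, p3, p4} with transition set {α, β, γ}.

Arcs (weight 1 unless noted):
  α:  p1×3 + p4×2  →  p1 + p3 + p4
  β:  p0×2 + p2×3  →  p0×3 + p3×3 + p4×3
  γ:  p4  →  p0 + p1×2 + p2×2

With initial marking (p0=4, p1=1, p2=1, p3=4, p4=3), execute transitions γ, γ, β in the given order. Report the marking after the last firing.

(p0=7, p1=5, p2=2, p3=7, p4=4)

step 1: fire γ:  (p0=4, p1=1, p2=1, p3=4, p4=3) → (p0=5, p1=3, p2=3, p3=4, p4=2)
step 2: fire γ:  (p0=5, p1=3, p2=3, p3=4, p4=2) → (p0=6, p1=5, p2=5, p3=4, p4=1)
step 3: fire β:  (p0=6, p1=5, p2=5, p3=4, p4=1) → (p0=7, p1=5, p2=2, p3=7, p4=4)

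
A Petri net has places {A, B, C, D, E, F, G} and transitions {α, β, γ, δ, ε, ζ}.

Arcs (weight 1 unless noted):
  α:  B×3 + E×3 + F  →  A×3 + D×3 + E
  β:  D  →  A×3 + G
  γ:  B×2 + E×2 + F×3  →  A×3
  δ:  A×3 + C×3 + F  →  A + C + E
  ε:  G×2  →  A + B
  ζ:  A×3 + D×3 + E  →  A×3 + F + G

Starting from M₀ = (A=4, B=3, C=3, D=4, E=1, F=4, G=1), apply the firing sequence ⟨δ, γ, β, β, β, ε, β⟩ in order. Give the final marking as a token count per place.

step 1: fire δ:  (A=4, B=3, C=3, D=4, E=1, F=4, G=1) → (A=2, B=3, C=1, D=4, E=2, F=3, G=1)
step 2: fire γ:  (A=2, B=3, C=1, D=4, E=2, F=3, G=1) → (A=5, B=1, C=1, D=4, E=0, F=0, G=1)
step 3: fire β:  (A=5, B=1, C=1, D=4, E=0, F=0, G=1) → (A=8, B=1, C=1, D=3, E=0, F=0, G=2)
step 4: fire β:  (A=8, B=1, C=1, D=3, E=0, F=0, G=2) → (A=11, B=1, C=1, D=2, E=0, F=0, G=3)
step 5: fire β:  (A=11, B=1, C=1, D=2, E=0, F=0, G=3) → (A=14, B=1, C=1, D=1, E=0, F=0, G=4)
step 6: fire ε:  (A=14, B=1, C=1, D=1, E=0, F=0, G=4) → (A=15, B=2, C=1, D=1, E=0, F=0, G=2)
step 7: fire β:  (A=15, B=2, C=1, D=1, E=0, F=0, G=2) → (A=18, B=2, C=1, D=0, E=0, F=0, G=3)

(A=18, B=2, C=1, D=0, E=0, F=0, G=3)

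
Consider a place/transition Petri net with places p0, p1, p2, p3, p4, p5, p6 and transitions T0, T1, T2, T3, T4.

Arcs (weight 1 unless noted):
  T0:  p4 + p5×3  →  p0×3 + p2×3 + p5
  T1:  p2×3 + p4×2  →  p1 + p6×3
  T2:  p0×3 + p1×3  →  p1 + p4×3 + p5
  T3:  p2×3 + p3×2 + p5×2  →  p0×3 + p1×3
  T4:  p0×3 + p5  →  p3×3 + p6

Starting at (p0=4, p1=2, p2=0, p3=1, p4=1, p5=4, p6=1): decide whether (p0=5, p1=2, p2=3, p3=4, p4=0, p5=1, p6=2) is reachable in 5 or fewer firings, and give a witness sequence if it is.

NO — not reachable within 5 firings

depth 0: 1 marking
depth 1: 3 markings reached so far
depth 2: 4 markings reached so far
depth 3: 5 markings reached so far
depth 4: 5 markings reached so far
(frontier empty at depth 4; search complete)
target is not among the 5 markings reachable within 5 steps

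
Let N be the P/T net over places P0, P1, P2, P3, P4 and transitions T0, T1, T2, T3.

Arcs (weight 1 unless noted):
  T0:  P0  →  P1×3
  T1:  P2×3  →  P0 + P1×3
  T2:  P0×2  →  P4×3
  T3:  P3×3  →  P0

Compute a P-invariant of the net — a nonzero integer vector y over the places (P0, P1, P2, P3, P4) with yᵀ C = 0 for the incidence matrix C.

Incidence matrix C (rows=places, cols=transitions):
       T0   T1   T2   T3
   P0  -1    1   -2    1
   P1   3    3    0    0
   P2   0   -3    0    0
   P3   0    0    0   -3
   P4   0    0    3    0

Candidate y = [3, 1, 2, 1, 2]; check y·C column-wise:
  col T0: 3·-1 + 1·3 + 2·0 + 1·0 + 2·0 = 0
  col T1: 3·1 + 1·3 + 2·-3 + 1·0 + 2·0 = 0
  col T2: 3·-2 + 1·0 + 2·0 + 1·0 + 2·3 = 0
  col T3: 3·1 + 1·0 + 2·0 + 1·-3 + 2·0 = 0

y = (P0:3, P1:1, P2:2, P3:1, P4:2)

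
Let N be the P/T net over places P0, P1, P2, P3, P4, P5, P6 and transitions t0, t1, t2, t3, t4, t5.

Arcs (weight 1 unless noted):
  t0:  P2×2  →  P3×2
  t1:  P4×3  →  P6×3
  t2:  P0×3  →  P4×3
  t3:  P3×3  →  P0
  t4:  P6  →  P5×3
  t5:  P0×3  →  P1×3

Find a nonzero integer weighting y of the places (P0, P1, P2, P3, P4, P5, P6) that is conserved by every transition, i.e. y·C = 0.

Incidence matrix C (rows=places, cols=transitions):
       t0   t1   t2   t3   t4   t5
   P0   0    0   -3    1    0   -3
   P1   0    0    0    0    0    3
   P2  -2    0    0    0    0    0
   P3   2    0    0   -3    0    0
   P4   0   -3    3    0    0    0
   P5   0    0    0    0    3    0
   P6   0    3    0    0   -1    0

Candidate y = [3, 3, 1, 1, 3, 1, 3]; check y·C column-wise:
  col t0: 3·0 + 3·0 + 1·-2 + 1·2 + 3·0 + 1·0 + 3·0 = 0
  col t1: 3·0 + 3·0 + 1·0 + 1·0 + 3·-3 + 1·0 + 3·3 = 0
  col t2: 3·-3 + 3·0 + 1·0 + 1·0 + 3·3 + 1·0 + 3·0 = 0
  col t3: 3·1 + 3·0 + 1·0 + 1·-3 + 3·0 + 1·0 + 3·0 = 0
  col t4: 3·0 + 3·0 + 1·0 + 1·0 + 3·0 + 1·3 + 3·-1 = 0
  col t5: 3·-3 + 3·3 + 1·0 + 1·0 + 3·0 + 1·0 + 3·0 = 0

y = (P0:3, P1:3, P2:1, P3:1, P4:3, P5:1, P6:3)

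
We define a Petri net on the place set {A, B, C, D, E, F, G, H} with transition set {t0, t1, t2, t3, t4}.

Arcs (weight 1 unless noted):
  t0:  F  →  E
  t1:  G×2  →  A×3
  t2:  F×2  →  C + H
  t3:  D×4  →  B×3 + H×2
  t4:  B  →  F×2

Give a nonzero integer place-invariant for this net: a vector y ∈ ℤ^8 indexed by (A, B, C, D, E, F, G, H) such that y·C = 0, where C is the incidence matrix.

y = (A:0, B:4, C:4, D:3, E:2, F:2, G:0, H:0)

Incidence matrix C (rows=places, cols=transitions):
       t0   t1   t2   t3   t4
    A   0    3    0    0    0
    B   0    0    0    3   -1
    C   0    0    1    0    0
    D   0    0    0   -4    0
    E   1    0    0    0    0
    F  -1    0   -2    0    2
    G   0   -2    0    0    0
    H   0    0    1    2    0

Candidate y = [0, 4, 4, 3, 2, 2, 0, 0]; check y·C column-wise:
  col t0: 4·0 + 4·0 + 3·0 + 2·1 + 2·-1 = 0
  col t1: 0·3 + 4·0 + 4·0 + 3·0 + 2·0 + 2·0 + 0·-2 = 0
  col t2: 4·0 + 4·1 + 3·0 + 2·0 + 2·-2 + 0·1 = 0
  col t3: 4·3 + 4·0 + 3·-4 + 2·0 + 2·0 + 0·2 = 0
  col t4: 4·-1 + 4·0 + 3·0 + 2·0 + 2·2 = 0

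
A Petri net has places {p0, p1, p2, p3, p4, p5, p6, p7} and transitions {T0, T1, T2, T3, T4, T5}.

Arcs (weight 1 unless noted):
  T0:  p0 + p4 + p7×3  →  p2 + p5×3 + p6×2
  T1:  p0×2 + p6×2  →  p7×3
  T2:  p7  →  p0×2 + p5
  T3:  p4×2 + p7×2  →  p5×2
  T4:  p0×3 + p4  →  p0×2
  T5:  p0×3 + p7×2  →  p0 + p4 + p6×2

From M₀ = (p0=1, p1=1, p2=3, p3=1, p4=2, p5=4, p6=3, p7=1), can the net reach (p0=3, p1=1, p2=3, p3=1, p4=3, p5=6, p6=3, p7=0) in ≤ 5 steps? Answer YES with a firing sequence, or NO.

NO — not reachable within 5 firings

depth 0: 1 marking
depth 1: 2 markings reached so far
depth 2: 4 markings reached so far
depth 3: 8 markings reached so far
depth 4: 12 markings reached so far
depth 5: 14 markings reached so far
target is not among the 14 markings reachable within 5 steps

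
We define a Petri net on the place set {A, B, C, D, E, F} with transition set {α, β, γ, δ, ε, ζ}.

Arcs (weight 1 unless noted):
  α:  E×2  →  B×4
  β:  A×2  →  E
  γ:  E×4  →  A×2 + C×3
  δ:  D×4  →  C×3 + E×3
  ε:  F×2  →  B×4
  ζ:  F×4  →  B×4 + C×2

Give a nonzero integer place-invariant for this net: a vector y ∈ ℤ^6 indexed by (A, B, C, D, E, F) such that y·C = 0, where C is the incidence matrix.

y = (A:1, B:1, C:2, D:3, E:2, F:2)

Incidence matrix C (rows=places, cols=transitions):
        α    β    γ    δ    ε    ζ
    A   0   -2    2    0    0    0
    B   4    0    0    0    4    4
    C   0    0    3    3    0    2
    D   0    0    0   -4    0    0
    E  -2    1   -4    3    0    0
    F   0    0    0    0   -2   -4

Candidate y = [1, 1, 2, 3, 2, 2]; check y·C column-wise:
  col α: 1·0 + 1·4 + 2·0 + 3·0 + 2·-2 + 2·0 = 0
  col β: 1·-2 + 1·0 + 2·0 + 3·0 + 2·1 + 2·0 = 0
  col γ: 1·2 + 1·0 + 2·3 + 3·0 + 2·-4 + 2·0 = 0
  col δ: 1·0 + 1·0 + 2·3 + 3·-4 + 2·3 + 2·0 = 0
  col ε: 1·0 + 1·4 + 2·0 + 3·0 + 2·0 + 2·-2 = 0
  col ζ: 1·0 + 1·4 + 2·2 + 3·0 + 2·0 + 2·-4 = 0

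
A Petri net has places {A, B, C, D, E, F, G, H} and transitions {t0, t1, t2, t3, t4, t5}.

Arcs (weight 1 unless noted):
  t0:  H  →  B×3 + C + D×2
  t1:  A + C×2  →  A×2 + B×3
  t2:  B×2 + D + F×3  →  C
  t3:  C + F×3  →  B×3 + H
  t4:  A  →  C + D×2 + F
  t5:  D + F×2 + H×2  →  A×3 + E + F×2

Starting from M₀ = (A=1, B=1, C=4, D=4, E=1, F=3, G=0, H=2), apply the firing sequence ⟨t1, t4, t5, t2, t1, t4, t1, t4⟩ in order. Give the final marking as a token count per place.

step 1: fire t1:  (A=1, B=1, C=4, D=4, E=1, F=3, G=0, H=2) → (A=2, B=4, C=2, D=4, E=1, F=3, G=0, H=2)
step 2: fire t4:  (A=2, B=4, C=2, D=4, E=1, F=3, G=0, H=2) → (A=1, B=4, C=3, D=6, E=1, F=4, G=0, H=2)
step 3: fire t5:  (A=1, B=4, C=3, D=6, E=1, F=4, G=0, H=2) → (A=4, B=4, C=3, D=5, E=2, F=4, G=0, H=0)
step 4: fire t2:  (A=4, B=4, C=3, D=5, E=2, F=4, G=0, H=0) → (A=4, B=2, C=4, D=4, E=2, F=1, G=0, H=0)
step 5: fire t1:  (A=4, B=2, C=4, D=4, E=2, F=1, G=0, H=0) → (A=5, B=5, C=2, D=4, E=2, F=1, G=0, H=0)
step 6: fire t4:  (A=5, B=5, C=2, D=4, E=2, F=1, G=0, H=0) → (A=4, B=5, C=3, D=6, E=2, F=2, G=0, H=0)
step 7: fire t1:  (A=4, B=5, C=3, D=6, E=2, F=2, G=0, H=0) → (A=5, B=8, C=1, D=6, E=2, F=2, G=0, H=0)
step 8: fire t4:  (A=5, B=8, C=1, D=6, E=2, F=2, G=0, H=0) → (A=4, B=8, C=2, D=8, E=2, F=3, G=0, H=0)

(A=4, B=8, C=2, D=8, E=2, F=3, G=0, H=0)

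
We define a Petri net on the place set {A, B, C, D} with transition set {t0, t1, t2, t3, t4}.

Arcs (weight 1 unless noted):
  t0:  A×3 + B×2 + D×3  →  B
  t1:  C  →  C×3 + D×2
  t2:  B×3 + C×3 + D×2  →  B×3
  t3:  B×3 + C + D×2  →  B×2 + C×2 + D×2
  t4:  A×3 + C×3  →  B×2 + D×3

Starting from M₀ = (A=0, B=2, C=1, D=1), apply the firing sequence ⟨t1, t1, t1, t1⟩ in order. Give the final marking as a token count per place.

step 1: fire t1:  (A=0, B=2, C=1, D=1) → (A=0, B=2, C=3, D=3)
step 2: fire t1:  (A=0, B=2, C=3, D=3) → (A=0, B=2, C=5, D=5)
step 3: fire t1:  (A=0, B=2, C=5, D=5) → (A=0, B=2, C=7, D=7)
step 4: fire t1:  (A=0, B=2, C=7, D=7) → (A=0, B=2, C=9, D=9)

(A=0, B=2, C=9, D=9)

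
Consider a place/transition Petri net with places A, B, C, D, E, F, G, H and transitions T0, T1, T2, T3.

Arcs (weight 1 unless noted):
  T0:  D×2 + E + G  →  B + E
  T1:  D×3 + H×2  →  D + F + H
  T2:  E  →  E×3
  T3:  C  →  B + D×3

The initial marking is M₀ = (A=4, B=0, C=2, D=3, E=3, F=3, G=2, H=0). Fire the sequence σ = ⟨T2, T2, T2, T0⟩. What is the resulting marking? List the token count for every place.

(A=4, B=1, C=2, D=1, E=9, F=3, G=1, H=0)

step 1: fire T2:  (A=4, B=0, C=2, D=3, E=3, F=3, G=2, H=0) → (A=4, B=0, C=2, D=3, E=5, F=3, G=2, H=0)
step 2: fire T2:  (A=4, B=0, C=2, D=3, E=5, F=3, G=2, H=0) → (A=4, B=0, C=2, D=3, E=7, F=3, G=2, H=0)
step 3: fire T2:  (A=4, B=0, C=2, D=3, E=7, F=3, G=2, H=0) → (A=4, B=0, C=2, D=3, E=9, F=3, G=2, H=0)
step 4: fire T0:  (A=4, B=0, C=2, D=3, E=9, F=3, G=2, H=0) → (A=4, B=1, C=2, D=1, E=9, F=3, G=1, H=0)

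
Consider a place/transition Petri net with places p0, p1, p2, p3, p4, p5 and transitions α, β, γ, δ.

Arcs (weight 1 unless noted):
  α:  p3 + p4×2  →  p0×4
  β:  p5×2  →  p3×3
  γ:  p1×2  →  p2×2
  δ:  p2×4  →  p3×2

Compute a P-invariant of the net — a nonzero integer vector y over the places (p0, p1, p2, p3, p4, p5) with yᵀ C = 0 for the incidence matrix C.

Incidence matrix C (rows=places, cols=transitions):
        α    β    γ    δ
   p0   4    0    0    0
   p1   0    0   -2    0
   p2   0    0    2   -4
   p3  -1    3    0    2
   p4  -2    0    0    0
   p5   0   -2    0    0

Candidate y = [1, 0, 0, 0, 2, 0]; check y·C column-wise:
  col α: 1·4 + 0·-1 + 2·-2 = 0
  col β: 1·0 + 0·3 + 2·0 + 0·-2 = 0
  col γ: 1·0 + 0·-2 + 0·2 + 2·0 = 0
  col δ: 1·0 + 0·-4 + 0·2 + 2·0 = 0

y = (p0:1, p1:0, p2:0, p3:0, p4:2, p5:0)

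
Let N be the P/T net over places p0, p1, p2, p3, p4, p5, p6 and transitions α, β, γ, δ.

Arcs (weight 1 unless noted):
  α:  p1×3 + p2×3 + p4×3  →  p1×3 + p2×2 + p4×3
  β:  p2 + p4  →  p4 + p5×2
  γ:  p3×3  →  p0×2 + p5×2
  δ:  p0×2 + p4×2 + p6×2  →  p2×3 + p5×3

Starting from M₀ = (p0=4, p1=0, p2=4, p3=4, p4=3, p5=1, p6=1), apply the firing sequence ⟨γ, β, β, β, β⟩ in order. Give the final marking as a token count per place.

(p0=6, p1=0, p2=0, p3=1, p4=3, p5=11, p6=1)

step 1: fire γ:  (p0=4, p1=0, p2=4, p3=4, p4=3, p5=1, p6=1) → (p0=6, p1=0, p2=4, p3=1, p4=3, p5=3, p6=1)
step 2: fire β:  (p0=6, p1=0, p2=4, p3=1, p4=3, p5=3, p6=1) → (p0=6, p1=0, p2=3, p3=1, p4=3, p5=5, p6=1)
step 3: fire β:  (p0=6, p1=0, p2=3, p3=1, p4=3, p5=5, p6=1) → (p0=6, p1=0, p2=2, p3=1, p4=3, p5=7, p6=1)
step 4: fire β:  (p0=6, p1=0, p2=2, p3=1, p4=3, p5=7, p6=1) → (p0=6, p1=0, p2=1, p3=1, p4=3, p5=9, p6=1)
step 5: fire β:  (p0=6, p1=0, p2=1, p3=1, p4=3, p5=9, p6=1) → (p0=6, p1=0, p2=0, p3=1, p4=3, p5=11, p6=1)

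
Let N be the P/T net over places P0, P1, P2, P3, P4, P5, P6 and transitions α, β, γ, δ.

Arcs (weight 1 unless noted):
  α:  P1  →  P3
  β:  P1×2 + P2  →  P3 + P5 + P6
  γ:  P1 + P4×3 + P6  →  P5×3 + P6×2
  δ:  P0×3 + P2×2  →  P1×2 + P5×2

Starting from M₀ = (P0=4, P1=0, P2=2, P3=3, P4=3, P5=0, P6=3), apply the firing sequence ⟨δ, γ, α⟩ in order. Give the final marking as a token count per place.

(P0=1, P1=0, P2=0, P3=4, P4=0, P5=5, P6=4)

step 1: fire δ:  (P0=4, P1=0, P2=2, P3=3, P4=3, P5=0, P6=3) → (P0=1, P1=2, P2=0, P3=3, P4=3, P5=2, P6=3)
step 2: fire γ:  (P0=1, P1=2, P2=0, P3=3, P4=3, P5=2, P6=3) → (P0=1, P1=1, P2=0, P3=3, P4=0, P5=5, P6=4)
step 3: fire α:  (P0=1, P1=1, P2=0, P3=3, P4=0, P5=5, P6=4) → (P0=1, P1=0, P2=0, P3=4, P4=0, P5=5, P6=4)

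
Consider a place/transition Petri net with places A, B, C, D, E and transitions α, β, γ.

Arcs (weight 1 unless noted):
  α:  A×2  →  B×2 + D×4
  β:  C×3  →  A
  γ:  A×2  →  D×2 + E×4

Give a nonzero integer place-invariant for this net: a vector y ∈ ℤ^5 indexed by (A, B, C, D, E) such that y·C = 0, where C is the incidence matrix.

y = (A:3, B:-3, C:1, D:3, E:0)

Incidence matrix C (rows=places, cols=transitions):
        α    β    γ
    A  -2    1   -2
    B   2    0    0
    C   0   -3    0
    D   4    0    2
    E   0    0    4

Candidate y = [3, -3, 1, 3, 0]; check y·C column-wise:
  col α: 3·-2 + -3·2 + 1·0 + 3·4 = 0
  col β: 3·1 + -3·0 + 1·-3 + 3·0 = 0
  col γ: 3·-2 + -3·0 + 1·0 + 3·2 + 0·4 = 0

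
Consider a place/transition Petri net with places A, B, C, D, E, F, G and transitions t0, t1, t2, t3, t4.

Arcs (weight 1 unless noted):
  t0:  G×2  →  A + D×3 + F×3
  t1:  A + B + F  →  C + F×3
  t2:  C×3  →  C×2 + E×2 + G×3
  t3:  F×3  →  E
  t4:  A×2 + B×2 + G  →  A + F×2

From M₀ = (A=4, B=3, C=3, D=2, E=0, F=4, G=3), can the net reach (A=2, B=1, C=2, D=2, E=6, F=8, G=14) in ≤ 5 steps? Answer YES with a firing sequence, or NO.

NO — not reachable within 5 firings

depth 0: 1 marking
depth 1: 6 markings reached so far
depth 2: 17 markings reached so far
depth 3: 36 markings reached so far
depth 4: 62 markings reached so far
depth 5: 92 markings reached so far
target is not among the 92 markings reachable within 5 steps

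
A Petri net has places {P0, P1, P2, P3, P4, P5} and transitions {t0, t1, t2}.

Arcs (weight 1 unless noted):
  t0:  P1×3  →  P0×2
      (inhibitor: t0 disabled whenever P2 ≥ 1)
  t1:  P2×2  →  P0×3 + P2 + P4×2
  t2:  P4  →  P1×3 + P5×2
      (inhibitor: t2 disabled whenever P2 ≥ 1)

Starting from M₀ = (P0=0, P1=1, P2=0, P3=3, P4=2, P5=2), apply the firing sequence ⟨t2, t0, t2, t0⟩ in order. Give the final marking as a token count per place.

(P0=4, P1=1, P2=0, P3=3, P4=0, P5=6)

step 1: fire t2:  (P0=0, P1=1, P2=0, P3=3, P4=2, P5=2) → (P0=0, P1=4, P2=0, P3=3, P4=1, P5=4)
step 2: fire t0:  (P0=0, P1=4, P2=0, P3=3, P4=1, P5=4) → (P0=2, P1=1, P2=0, P3=3, P4=1, P5=4)
step 3: fire t2:  (P0=2, P1=1, P2=0, P3=3, P4=1, P5=4) → (P0=2, P1=4, P2=0, P3=3, P4=0, P5=6)
step 4: fire t0:  (P0=2, P1=4, P2=0, P3=3, P4=0, P5=6) → (P0=4, P1=1, P2=0, P3=3, P4=0, P5=6)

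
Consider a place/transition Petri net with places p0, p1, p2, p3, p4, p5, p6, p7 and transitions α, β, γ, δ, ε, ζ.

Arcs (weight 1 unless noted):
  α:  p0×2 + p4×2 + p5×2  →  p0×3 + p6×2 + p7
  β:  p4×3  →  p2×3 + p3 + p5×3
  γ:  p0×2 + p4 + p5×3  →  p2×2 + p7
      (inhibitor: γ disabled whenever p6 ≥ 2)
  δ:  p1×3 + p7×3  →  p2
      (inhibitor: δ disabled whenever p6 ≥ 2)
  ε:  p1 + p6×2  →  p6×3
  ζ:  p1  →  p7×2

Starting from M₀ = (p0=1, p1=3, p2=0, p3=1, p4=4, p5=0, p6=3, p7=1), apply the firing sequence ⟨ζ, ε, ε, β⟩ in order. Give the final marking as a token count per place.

(p0=1, p1=0, p2=3, p3=2, p4=1, p5=3, p6=5, p7=3)

step 1: fire ζ:  (p0=1, p1=3, p2=0, p3=1, p4=4, p5=0, p6=3, p7=1) → (p0=1, p1=2, p2=0, p3=1, p4=4, p5=0, p6=3, p7=3)
step 2: fire ε:  (p0=1, p1=2, p2=0, p3=1, p4=4, p5=0, p6=3, p7=3) → (p0=1, p1=1, p2=0, p3=1, p4=4, p5=0, p6=4, p7=3)
step 3: fire ε:  (p0=1, p1=1, p2=0, p3=1, p4=4, p5=0, p6=4, p7=3) → (p0=1, p1=0, p2=0, p3=1, p4=4, p5=0, p6=5, p7=3)
step 4: fire β:  (p0=1, p1=0, p2=0, p3=1, p4=4, p5=0, p6=5, p7=3) → (p0=1, p1=0, p2=3, p3=2, p4=1, p5=3, p6=5, p7=3)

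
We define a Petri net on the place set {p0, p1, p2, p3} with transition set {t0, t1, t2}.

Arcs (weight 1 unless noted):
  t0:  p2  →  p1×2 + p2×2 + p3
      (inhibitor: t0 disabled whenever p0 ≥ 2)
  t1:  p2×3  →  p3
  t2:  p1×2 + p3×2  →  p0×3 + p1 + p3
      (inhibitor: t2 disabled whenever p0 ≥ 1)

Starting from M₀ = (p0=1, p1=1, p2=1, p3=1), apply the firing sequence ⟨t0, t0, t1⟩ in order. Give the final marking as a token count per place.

step 1: fire t0:  (p0=1, p1=1, p2=1, p3=1) → (p0=1, p1=3, p2=2, p3=2)
step 2: fire t0:  (p0=1, p1=3, p2=2, p3=2) → (p0=1, p1=5, p2=3, p3=3)
step 3: fire t1:  (p0=1, p1=5, p2=3, p3=3) → (p0=1, p1=5, p2=0, p3=4)

(p0=1, p1=5, p2=0, p3=4)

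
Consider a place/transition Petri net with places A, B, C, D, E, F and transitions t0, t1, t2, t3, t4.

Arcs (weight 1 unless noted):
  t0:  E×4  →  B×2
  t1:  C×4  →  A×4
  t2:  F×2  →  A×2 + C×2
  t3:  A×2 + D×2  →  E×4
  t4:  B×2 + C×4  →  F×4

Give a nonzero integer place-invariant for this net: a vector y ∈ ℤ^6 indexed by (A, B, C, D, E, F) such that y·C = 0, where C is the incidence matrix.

Incidence matrix C (rows=places, cols=transitions):
       t0   t1   t2   t3   t4
    A   0    4    2   -2    0
    B   2    0    0    0   -2
    C   0   -4    2    0   -4
    D   0    0    0   -2    0
    E  -4    0    0    4    0
    F   0    0   -2    0    4

Candidate y = [1, 2, 1, 1, 1, 2]; check y·C column-wise:
  col t0: 1·0 + 2·2 + 1·0 + 1·0 + 1·-4 + 2·0 = 0
  col t1: 1·4 + 2·0 + 1·-4 + 1·0 + 1·0 + 2·0 = 0
  col t2: 1·2 + 2·0 + 1·2 + 1·0 + 1·0 + 2·-2 = 0
  col t3: 1·-2 + 2·0 + 1·0 + 1·-2 + 1·4 + 2·0 = 0
  col t4: 1·0 + 2·-2 + 1·-4 + 1·0 + 1·0 + 2·4 = 0

y = (A:1, B:2, C:1, D:1, E:1, F:2)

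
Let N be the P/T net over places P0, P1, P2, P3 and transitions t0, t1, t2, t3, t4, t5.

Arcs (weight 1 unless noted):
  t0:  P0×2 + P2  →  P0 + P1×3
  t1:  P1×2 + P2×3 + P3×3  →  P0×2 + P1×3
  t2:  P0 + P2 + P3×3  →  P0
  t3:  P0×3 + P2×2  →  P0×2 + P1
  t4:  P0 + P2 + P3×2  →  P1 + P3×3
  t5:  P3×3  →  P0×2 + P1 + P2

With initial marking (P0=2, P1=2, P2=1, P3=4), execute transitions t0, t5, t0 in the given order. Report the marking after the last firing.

step 1: fire t0:  (P0=2, P1=2, P2=1, P3=4) → (P0=1, P1=5, P2=0, P3=4)
step 2: fire t5:  (P0=1, P1=5, P2=0, P3=4) → (P0=3, P1=6, P2=1, P3=1)
step 3: fire t0:  (P0=3, P1=6, P2=1, P3=1) → (P0=2, P1=9, P2=0, P3=1)

(P0=2, P1=9, P2=0, P3=1)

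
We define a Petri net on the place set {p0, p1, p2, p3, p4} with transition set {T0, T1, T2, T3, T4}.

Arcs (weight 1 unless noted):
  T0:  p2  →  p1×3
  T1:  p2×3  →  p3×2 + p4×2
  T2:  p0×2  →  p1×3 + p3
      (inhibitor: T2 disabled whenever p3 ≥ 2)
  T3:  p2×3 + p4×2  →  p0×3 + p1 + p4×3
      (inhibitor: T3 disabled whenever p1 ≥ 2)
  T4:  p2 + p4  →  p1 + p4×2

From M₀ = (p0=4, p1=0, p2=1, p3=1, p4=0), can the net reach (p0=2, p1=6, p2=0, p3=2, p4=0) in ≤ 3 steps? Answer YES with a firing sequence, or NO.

step 1: fire T0:  (p0=4, p1=0, p2=1, p3=1, p4=0) → (p0=4, p1=3, p2=0, p3=1, p4=0)
step 2: fire T2:  (p0=4, p1=3, p2=0, p3=1, p4=0) → (p0=2, p1=6, p2=0, p3=2, p4=0)

YES — reachable via ⟨T0, T2⟩ (2 firings)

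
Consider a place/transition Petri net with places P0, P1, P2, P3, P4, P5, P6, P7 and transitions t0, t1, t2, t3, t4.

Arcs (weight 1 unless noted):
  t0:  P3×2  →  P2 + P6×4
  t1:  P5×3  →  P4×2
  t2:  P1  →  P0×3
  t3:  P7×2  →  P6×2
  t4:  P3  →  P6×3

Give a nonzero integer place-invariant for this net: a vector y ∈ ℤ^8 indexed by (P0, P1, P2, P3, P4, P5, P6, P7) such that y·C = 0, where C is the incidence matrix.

y = (P0:1, P1:3, P2:0, P3:0, P4:0, P5:0, P6:0, P7:0)

Incidence matrix C (rows=places, cols=transitions):
       t0   t1   t2   t3   t4
   P0   0    0    3    0    0
   P1   0    0   -1    0    0
   P2   1    0    0    0    0
   P3  -2    0    0    0   -1
   P4   0    2    0    0    0
   P5   0   -3    0    0    0
   P6   4    0    0    2    3
   P7   0    0    0   -2    0

Candidate y = [1, 3, 0, 0, 0, 0, 0, 0]; check y·C column-wise:
  col t0: 1·0 + 3·0 + 0·1 + 0·-2 + 0·4 = 0
  col t1: 1·0 + 3·0 + 0·2 + 0·-3 = 0
  col t2: 1·3 + 3·-1 = 0
  col t3: 1·0 + 3·0 + 0·2 + 0·-2 = 0
  col t4: 1·0 + 3·0 + 0·-1 + 0·3 = 0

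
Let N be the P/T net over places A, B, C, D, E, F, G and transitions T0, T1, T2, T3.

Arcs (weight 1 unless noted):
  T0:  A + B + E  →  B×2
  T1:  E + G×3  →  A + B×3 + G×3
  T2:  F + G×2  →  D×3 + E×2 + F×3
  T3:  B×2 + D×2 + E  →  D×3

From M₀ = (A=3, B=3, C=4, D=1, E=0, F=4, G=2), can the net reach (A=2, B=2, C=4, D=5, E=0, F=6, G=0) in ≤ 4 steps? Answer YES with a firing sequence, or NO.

step 1: fire T2:  (A=3, B=3, C=4, D=1, E=0, F=4, G=2) → (A=3, B=3, C=4, D=4, E=2, F=6, G=0)
step 2: fire T0:  (A=3, B=3, C=4, D=4, E=2, F=6, G=0) → (A=2, B=4, C=4, D=4, E=1, F=6, G=0)
step 3: fire T3:  (A=2, B=4, C=4, D=4, E=1, F=6, G=0) → (A=2, B=2, C=4, D=5, E=0, F=6, G=0)

YES — reachable via ⟨T2, T0, T3⟩ (3 firings)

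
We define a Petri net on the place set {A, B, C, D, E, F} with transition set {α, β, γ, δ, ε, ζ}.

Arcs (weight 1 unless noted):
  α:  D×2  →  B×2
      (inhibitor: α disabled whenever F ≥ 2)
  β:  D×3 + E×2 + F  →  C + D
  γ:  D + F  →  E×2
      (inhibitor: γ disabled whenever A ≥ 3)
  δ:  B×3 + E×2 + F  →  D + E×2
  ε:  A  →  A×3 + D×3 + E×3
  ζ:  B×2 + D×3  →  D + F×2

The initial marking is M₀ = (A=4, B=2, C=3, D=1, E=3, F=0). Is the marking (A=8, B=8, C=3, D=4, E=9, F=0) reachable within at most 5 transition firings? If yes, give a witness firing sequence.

NO — not reachable within 5 firings

depth 0: 1 marking
depth 1: 2 markings reached so far
depth 2: 5 markings reached so far
depth 3: 9 markings reached so far
depth 4: 15 markings reached so far
depth 5: 26 markings reached so far
target is not among the 26 markings reachable within 5 steps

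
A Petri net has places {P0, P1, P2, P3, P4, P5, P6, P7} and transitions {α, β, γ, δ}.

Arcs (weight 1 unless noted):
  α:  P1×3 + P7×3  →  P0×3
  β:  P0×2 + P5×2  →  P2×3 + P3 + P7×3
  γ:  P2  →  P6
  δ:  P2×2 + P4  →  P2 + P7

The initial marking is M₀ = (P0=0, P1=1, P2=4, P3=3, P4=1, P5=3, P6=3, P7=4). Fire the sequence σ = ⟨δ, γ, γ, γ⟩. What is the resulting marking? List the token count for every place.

step 1: fire δ:  (P0=0, P1=1, P2=4, P3=3, P4=1, P5=3, P6=3, P7=4) → (P0=0, P1=1, P2=3, P3=3, P4=0, P5=3, P6=3, P7=5)
step 2: fire γ:  (P0=0, P1=1, P2=3, P3=3, P4=0, P5=3, P6=3, P7=5) → (P0=0, P1=1, P2=2, P3=3, P4=0, P5=3, P6=4, P7=5)
step 3: fire γ:  (P0=0, P1=1, P2=2, P3=3, P4=0, P5=3, P6=4, P7=5) → (P0=0, P1=1, P2=1, P3=3, P4=0, P5=3, P6=5, P7=5)
step 4: fire γ:  (P0=0, P1=1, P2=1, P3=3, P4=0, P5=3, P6=5, P7=5) → (P0=0, P1=1, P2=0, P3=3, P4=0, P5=3, P6=6, P7=5)

(P0=0, P1=1, P2=0, P3=3, P4=0, P5=3, P6=6, P7=5)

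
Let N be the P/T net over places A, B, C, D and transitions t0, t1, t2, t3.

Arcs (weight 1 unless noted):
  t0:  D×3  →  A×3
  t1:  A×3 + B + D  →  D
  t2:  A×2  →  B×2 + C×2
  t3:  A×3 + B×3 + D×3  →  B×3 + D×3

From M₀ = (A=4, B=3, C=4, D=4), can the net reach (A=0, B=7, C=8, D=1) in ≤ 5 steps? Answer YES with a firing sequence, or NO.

step 1: fire t3:  (A=4, B=3, C=4, D=4) → (A=1, B=3, C=4, D=4)
step 2: fire t0:  (A=1, B=3, C=4, D=4) → (A=4, B=3, C=4, D=1)
step 3: fire t2:  (A=4, B=3, C=4, D=1) → (A=2, B=5, C=6, D=1)
step 4: fire t2:  (A=2, B=5, C=6, D=1) → (A=0, B=7, C=8, D=1)

YES — reachable via ⟨t3, t0, t2, t2⟩ (4 firings)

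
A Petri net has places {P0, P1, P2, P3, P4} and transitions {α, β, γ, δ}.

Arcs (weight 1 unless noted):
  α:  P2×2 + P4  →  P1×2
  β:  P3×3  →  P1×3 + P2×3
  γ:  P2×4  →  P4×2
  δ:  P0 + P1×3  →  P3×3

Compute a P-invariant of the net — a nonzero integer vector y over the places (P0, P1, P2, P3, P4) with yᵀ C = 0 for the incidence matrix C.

y = (P0:3, P1:2, P2:1, P3:3, P4:2)

Incidence matrix C (rows=places, cols=transitions):
        α    β    γ    δ
   P0   0    0    0   -1
   P1   2    3    0   -3
   P2  -2    3   -4    0
   P3   0   -3    0    3
   P4  -1    0    2    0

Candidate y = [3, 2, 1, 3, 2]; check y·C column-wise:
  col α: 3·0 + 2·2 + 1·-2 + 3·0 + 2·-1 = 0
  col β: 3·0 + 2·3 + 1·3 + 3·-3 + 2·0 = 0
  col γ: 3·0 + 2·0 + 1·-4 + 3·0 + 2·2 = 0
  col δ: 3·-1 + 2·-3 + 1·0 + 3·3 + 2·0 = 0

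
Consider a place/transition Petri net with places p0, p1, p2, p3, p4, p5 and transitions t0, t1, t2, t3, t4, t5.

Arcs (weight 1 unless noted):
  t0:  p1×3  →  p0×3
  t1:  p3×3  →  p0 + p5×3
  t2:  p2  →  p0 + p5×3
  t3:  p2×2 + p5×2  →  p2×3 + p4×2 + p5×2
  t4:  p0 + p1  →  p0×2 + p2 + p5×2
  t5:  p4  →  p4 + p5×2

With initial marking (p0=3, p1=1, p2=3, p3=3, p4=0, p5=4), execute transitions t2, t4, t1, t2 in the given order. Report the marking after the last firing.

(p0=7, p1=0, p2=2, p3=0, p4=0, p5=15)

step 1: fire t2:  (p0=3, p1=1, p2=3, p3=3, p4=0, p5=4) → (p0=4, p1=1, p2=2, p3=3, p4=0, p5=7)
step 2: fire t4:  (p0=4, p1=1, p2=2, p3=3, p4=0, p5=7) → (p0=5, p1=0, p2=3, p3=3, p4=0, p5=9)
step 3: fire t1:  (p0=5, p1=0, p2=3, p3=3, p4=0, p5=9) → (p0=6, p1=0, p2=3, p3=0, p4=0, p5=12)
step 4: fire t2:  (p0=6, p1=0, p2=3, p3=0, p4=0, p5=12) → (p0=7, p1=0, p2=2, p3=0, p4=0, p5=15)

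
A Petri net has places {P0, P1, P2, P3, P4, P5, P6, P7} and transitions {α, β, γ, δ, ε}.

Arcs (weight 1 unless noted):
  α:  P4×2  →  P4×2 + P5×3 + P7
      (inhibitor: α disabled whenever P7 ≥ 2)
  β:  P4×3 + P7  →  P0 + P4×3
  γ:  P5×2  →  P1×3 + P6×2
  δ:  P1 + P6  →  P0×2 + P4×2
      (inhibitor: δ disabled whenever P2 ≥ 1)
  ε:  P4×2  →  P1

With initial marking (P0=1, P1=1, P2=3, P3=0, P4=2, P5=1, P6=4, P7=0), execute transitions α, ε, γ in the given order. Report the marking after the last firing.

(P0=1, P1=5, P2=3, P3=0, P4=0, P5=2, P6=6, P7=1)

step 1: fire α:  (P0=1, P1=1, P2=3, P3=0, P4=2, P5=1, P6=4, P7=0) → (P0=1, P1=1, P2=3, P3=0, P4=2, P5=4, P6=4, P7=1)
step 2: fire ε:  (P0=1, P1=1, P2=3, P3=0, P4=2, P5=4, P6=4, P7=1) → (P0=1, P1=2, P2=3, P3=0, P4=0, P5=4, P6=4, P7=1)
step 3: fire γ:  (P0=1, P1=2, P2=3, P3=0, P4=0, P5=4, P6=4, P7=1) → (P0=1, P1=5, P2=3, P3=0, P4=0, P5=2, P6=6, P7=1)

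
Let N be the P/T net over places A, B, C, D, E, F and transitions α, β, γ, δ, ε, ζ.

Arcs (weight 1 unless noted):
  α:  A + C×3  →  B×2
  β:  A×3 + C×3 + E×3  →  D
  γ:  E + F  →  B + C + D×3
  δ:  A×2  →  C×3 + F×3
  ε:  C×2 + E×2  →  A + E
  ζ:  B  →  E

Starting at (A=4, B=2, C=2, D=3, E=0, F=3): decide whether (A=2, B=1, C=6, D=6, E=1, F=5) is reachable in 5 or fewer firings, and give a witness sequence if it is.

YES — reachable via ⟨δ, ζ, γ, ζ⟩ (4 firings)

step 1: fire δ:  (A=4, B=2, C=2, D=3, E=0, F=3) → (A=2, B=2, C=5, D=3, E=0, F=6)
step 2: fire ζ:  (A=2, B=2, C=5, D=3, E=0, F=6) → (A=2, B=1, C=5, D=3, E=1, F=6)
step 3: fire γ:  (A=2, B=1, C=5, D=3, E=1, F=6) → (A=2, B=2, C=6, D=6, E=0, F=5)
step 4: fire ζ:  (A=2, B=2, C=6, D=6, E=0, F=5) → (A=2, B=1, C=6, D=6, E=1, F=5)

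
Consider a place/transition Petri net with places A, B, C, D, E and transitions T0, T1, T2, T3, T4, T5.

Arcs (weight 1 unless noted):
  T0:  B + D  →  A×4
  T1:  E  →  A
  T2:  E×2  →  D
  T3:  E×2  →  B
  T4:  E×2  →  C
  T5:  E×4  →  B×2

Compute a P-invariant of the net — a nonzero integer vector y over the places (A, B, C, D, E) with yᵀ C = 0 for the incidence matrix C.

Incidence matrix C (rows=places, cols=transitions):
       T0   T1   T2   T3   T4   T5
    A   4    1    0    0    0    0
    B  -1    0    0    1    0    2
    C   0    0    0    0    1    0
    D  -1    0    1    0    0    0
    E   0   -1   -2   -2   -2   -4

Candidate y = [1, 2, 2, 2, 1]; check y·C column-wise:
  col T0: 1·4 + 2·-1 + 2·0 + 2·-1 + 1·0 = 0
  col T1: 1·1 + 2·0 + 2·0 + 2·0 + 1·-1 = 0
  col T2: 1·0 + 2·0 + 2·0 + 2·1 + 1·-2 = 0
  col T3: 1·0 + 2·1 + 2·0 + 2·0 + 1·-2 = 0
  col T4: 1·0 + 2·0 + 2·1 + 2·0 + 1·-2 = 0
  col T5: 1·0 + 2·2 + 2·0 + 2·0 + 1·-4 = 0

y = (A:1, B:2, C:2, D:2, E:1)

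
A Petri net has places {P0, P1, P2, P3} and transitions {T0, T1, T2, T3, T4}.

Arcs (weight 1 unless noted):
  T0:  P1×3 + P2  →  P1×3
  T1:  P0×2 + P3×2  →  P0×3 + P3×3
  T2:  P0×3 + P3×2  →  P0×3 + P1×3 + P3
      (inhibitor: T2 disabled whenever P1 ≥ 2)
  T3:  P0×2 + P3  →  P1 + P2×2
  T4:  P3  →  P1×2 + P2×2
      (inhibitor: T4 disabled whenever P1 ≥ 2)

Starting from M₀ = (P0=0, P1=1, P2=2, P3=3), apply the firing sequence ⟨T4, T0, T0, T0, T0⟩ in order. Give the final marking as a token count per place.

(P0=0, P1=3, P2=0, P3=2)

step 1: fire T4:  (P0=0, P1=1, P2=2, P3=3) → (P0=0, P1=3, P2=4, P3=2)
step 2: fire T0:  (P0=0, P1=3, P2=4, P3=2) → (P0=0, P1=3, P2=3, P3=2)
step 3: fire T0:  (P0=0, P1=3, P2=3, P3=2) → (P0=0, P1=3, P2=2, P3=2)
step 4: fire T0:  (P0=0, P1=3, P2=2, P3=2) → (P0=0, P1=3, P2=1, P3=2)
step 5: fire T0:  (P0=0, P1=3, P2=1, P3=2) → (P0=0, P1=3, P2=0, P3=2)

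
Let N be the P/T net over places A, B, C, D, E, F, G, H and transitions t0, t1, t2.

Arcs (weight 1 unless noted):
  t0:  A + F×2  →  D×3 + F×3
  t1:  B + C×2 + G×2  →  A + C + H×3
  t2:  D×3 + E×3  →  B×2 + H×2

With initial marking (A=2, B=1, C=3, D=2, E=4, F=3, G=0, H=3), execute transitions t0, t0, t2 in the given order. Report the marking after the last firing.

(A=0, B=3, C=3, D=5, E=1, F=5, G=0, H=5)

step 1: fire t0:  (A=2, B=1, C=3, D=2, E=4, F=3, G=0, H=3) → (A=1, B=1, C=3, D=5, E=4, F=4, G=0, H=3)
step 2: fire t0:  (A=1, B=1, C=3, D=5, E=4, F=4, G=0, H=3) → (A=0, B=1, C=3, D=8, E=4, F=5, G=0, H=3)
step 3: fire t2:  (A=0, B=1, C=3, D=8, E=4, F=5, G=0, H=3) → (A=0, B=3, C=3, D=5, E=1, F=5, G=0, H=5)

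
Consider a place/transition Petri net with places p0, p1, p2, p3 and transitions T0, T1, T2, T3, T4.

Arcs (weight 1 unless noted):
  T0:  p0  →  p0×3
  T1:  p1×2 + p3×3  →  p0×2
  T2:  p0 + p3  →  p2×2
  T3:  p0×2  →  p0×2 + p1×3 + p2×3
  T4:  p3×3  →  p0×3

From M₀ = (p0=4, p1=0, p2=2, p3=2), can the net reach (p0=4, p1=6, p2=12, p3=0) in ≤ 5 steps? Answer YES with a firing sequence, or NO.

YES — reachable via ⟨T0, T2, T2, T3, T3⟩ (5 firings)

step 1: fire T0:  (p0=4, p1=0, p2=2, p3=2) → (p0=6, p1=0, p2=2, p3=2)
step 2: fire T2:  (p0=6, p1=0, p2=2, p3=2) → (p0=5, p1=0, p2=4, p3=1)
step 3: fire T2:  (p0=5, p1=0, p2=4, p3=1) → (p0=4, p1=0, p2=6, p3=0)
step 4: fire T3:  (p0=4, p1=0, p2=6, p3=0) → (p0=4, p1=3, p2=9, p3=0)
step 5: fire T3:  (p0=4, p1=3, p2=9, p3=0) → (p0=4, p1=6, p2=12, p3=0)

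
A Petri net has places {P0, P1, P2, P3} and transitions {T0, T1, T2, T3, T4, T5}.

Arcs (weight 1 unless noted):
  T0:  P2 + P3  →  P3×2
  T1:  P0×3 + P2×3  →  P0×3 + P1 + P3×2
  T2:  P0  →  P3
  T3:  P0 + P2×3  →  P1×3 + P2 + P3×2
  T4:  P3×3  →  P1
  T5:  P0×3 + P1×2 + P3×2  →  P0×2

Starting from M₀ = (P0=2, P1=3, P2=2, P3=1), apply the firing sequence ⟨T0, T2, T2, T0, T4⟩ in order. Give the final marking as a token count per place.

step 1: fire T0:  (P0=2, P1=3, P2=2, P3=1) → (P0=2, P1=3, P2=1, P3=2)
step 2: fire T2:  (P0=2, P1=3, P2=1, P3=2) → (P0=1, P1=3, P2=1, P3=3)
step 3: fire T2:  (P0=1, P1=3, P2=1, P3=3) → (P0=0, P1=3, P2=1, P3=4)
step 4: fire T0:  (P0=0, P1=3, P2=1, P3=4) → (P0=0, P1=3, P2=0, P3=5)
step 5: fire T4:  (P0=0, P1=3, P2=0, P3=5) → (P0=0, P1=4, P2=0, P3=2)

(P0=0, P1=4, P2=0, P3=2)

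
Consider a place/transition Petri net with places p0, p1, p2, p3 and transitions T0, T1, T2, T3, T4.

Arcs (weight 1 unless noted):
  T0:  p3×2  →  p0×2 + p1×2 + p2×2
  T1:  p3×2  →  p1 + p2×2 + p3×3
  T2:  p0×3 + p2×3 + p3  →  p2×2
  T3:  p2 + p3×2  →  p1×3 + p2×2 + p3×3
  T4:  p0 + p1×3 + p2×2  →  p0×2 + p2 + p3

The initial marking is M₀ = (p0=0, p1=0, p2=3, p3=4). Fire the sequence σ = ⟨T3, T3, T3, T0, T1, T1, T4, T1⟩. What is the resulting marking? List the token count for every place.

step 1: fire T3:  (p0=0, p1=0, p2=3, p3=4) → (p0=0, p1=3, p2=4, p3=5)
step 2: fire T3:  (p0=0, p1=3, p2=4, p3=5) → (p0=0, p1=6, p2=5, p3=6)
step 3: fire T3:  (p0=0, p1=6, p2=5, p3=6) → (p0=0, p1=9, p2=6, p3=7)
step 4: fire T0:  (p0=0, p1=9, p2=6, p3=7) → (p0=2, p1=11, p2=8, p3=5)
step 5: fire T1:  (p0=2, p1=11, p2=8, p3=5) → (p0=2, p1=12, p2=10, p3=6)
step 6: fire T1:  (p0=2, p1=12, p2=10, p3=6) → (p0=2, p1=13, p2=12, p3=7)
step 7: fire T4:  (p0=2, p1=13, p2=12, p3=7) → (p0=3, p1=10, p2=11, p3=8)
step 8: fire T1:  (p0=3, p1=10, p2=11, p3=8) → (p0=3, p1=11, p2=13, p3=9)

(p0=3, p1=11, p2=13, p3=9)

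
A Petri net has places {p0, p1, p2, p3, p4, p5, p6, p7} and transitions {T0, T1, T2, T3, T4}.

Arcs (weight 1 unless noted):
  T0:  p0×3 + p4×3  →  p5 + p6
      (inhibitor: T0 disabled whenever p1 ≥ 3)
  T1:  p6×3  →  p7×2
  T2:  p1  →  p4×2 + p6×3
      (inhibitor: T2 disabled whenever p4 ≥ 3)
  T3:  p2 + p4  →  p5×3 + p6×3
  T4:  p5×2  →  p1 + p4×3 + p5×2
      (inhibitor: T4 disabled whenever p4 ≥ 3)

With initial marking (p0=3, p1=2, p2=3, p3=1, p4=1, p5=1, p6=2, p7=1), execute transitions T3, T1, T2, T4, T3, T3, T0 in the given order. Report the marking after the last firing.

(p0=0, p1=2, p2=0, p3=1, p4=0, p5=11, p6=12, p7=3)

step 1: fire T3:  (p0=3, p1=2, p2=3, p3=1, p4=1, p5=1, p6=2, p7=1) → (p0=3, p1=2, p2=2, p3=1, p4=0, p5=4, p6=5, p7=1)
step 2: fire T1:  (p0=3, p1=2, p2=2, p3=1, p4=0, p5=4, p6=5, p7=1) → (p0=3, p1=2, p2=2, p3=1, p4=0, p5=4, p6=2, p7=3)
step 3: fire T2:  (p0=3, p1=2, p2=2, p3=1, p4=0, p5=4, p6=2, p7=3) → (p0=3, p1=1, p2=2, p3=1, p4=2, p5=4, p6=5, p7=3)
step 4: fire T4:  (p0=3, p1=1, p2=2, p3=1, p4=2, p5=4, p6=5, p7=3) → (p0=3, p1=2, p2=2, p3=1, p4=5, p5=4, p6=5, p7=3)
step 5: fire T3:  (p0=3, p1=2, p2=2, p3=1, p4=5, p5=4, p6=5, p7=3) → (p0=3, p1=2, p2=1, p3=1, p4=4, p5=7, p6=8, p7=3)
step 6: fire T3:  (p0=3, p1=2, p2=1, p3=1, p4=4, p5=7, p6=8, p7=3) → (p0=3, p1=2, p2=0, p3=1, p4=3, p5=10, p6=11, p7=3)
step 7: fire T0:  (p0=3, p1=2, p2=0, p3=1, p4=3, p5=10, p6=11, p7=3) → (p0=0, p1=2, p2=0, p3=1, p4=0, p5=11, p6=12, p7=3)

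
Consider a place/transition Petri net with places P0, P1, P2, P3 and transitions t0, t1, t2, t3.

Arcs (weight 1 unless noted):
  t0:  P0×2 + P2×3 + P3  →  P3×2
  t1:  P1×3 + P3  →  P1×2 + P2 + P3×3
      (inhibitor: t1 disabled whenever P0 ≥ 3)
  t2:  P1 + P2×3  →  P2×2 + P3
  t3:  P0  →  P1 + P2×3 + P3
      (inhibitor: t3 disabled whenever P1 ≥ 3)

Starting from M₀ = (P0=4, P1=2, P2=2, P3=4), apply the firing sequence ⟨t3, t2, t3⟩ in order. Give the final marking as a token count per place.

step 1: fire t3:  (P0=4, P1=2, P2=2, P3=4) → (P0=3, P1=3, P2=5, P3=5)
step 2: fire t2:  (P0=3, P1=3, P2=5, P3=5) → (P0=3, P1=2, P2=4, P3=6)
step 3: fire t3:  (P0=3, P1=2, P2=4, P3=6) → (P0=2, P1=3, P2=7, P3=7)

(P0=2, P1=3, P2=7, P3=7)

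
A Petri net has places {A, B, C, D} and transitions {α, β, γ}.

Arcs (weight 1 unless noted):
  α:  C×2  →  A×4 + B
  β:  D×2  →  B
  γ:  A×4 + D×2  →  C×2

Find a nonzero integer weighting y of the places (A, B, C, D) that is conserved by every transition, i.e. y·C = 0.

Incidence matrix C (rows=places, cols=transitions):
        α    β    γ
    A   4    0   -4
    B   1    1    0
    C  -2    0    2
    D   0   -2   -2

Candidate y = [1, 0, 2, 0]; check y·C column-wise:
  col α: 1·4 + 0·1 + 2·-2 = 0
  col β: 1·0 + 0·1 + 2·0 + 0·-2 = 0
  col γ: 1·-4 + 2·2 + 0·-2 = 0

y = (A:1, B:0, C:2, D:0)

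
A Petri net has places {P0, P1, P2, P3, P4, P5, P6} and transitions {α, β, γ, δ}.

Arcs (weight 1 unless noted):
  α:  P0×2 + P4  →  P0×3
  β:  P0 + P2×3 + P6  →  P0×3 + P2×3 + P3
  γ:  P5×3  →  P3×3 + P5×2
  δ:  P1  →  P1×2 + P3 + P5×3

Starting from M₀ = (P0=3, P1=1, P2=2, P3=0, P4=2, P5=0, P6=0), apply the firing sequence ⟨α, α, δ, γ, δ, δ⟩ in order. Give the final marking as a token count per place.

step 1: fire α:  (P0=3, P1=1, P2=2, P3=0, P4=2, P5=0, P6=0) → (P0=4, P1=1, P2=2, P3=0, P4=1, P5=0, P6=0)
step 2: fire α:  (P0=4, P1=1, P2=2, P3=0, P4=1, P5=0, P6=0) → (P0=5, P1=1, P2=2, P3=0, P4=0, P5=0, P6=0)
step 3: fire δ:  (P0=5, P1=1, P2=2, P3=0, P4=0, P5=0, P6=0) → (P0=5, P1=2, P2=2, P3=1, P4=0, P5=3, P6=0)
step 4: fire γ:  (P0=5, P1=2, P2=2, P3=1, P4=0, P5=3, P6=0) → (P0=5, P1=2, P2=2, P3=4, P4=0, P5=2, P6=0)
step 5: fire δ:  (P0=5, P1=2, P2=2, P3=4, P4=0, P5=2, P6=0) → (P0=5, P1=3, P2=2, P3=5, P4=0, P5=5, P6=0)
step 6: fire δ:  (P0=5, P1=3, P2=2, P3=5, P4=0, P5=5, P6=0) → (P0=5, P1=4, P2=2, P3=6, P4=0, P5=8, P6=0)

(P0=5, P1=4, P2=2, P3=6, P4=0, P5=8, P6=0)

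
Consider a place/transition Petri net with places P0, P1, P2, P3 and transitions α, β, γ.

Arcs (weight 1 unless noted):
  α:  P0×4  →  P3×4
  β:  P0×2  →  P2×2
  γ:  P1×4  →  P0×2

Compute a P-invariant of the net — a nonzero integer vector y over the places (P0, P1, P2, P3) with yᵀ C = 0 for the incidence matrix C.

Incidence matrix C (rows=places, cols=transitions):
        α    β    γ
   P0  -4   -2    2
   P1   0    0   -4
   P2   0    2    0
   P3   4    0    0

Candidate y = [2, 1, 2, 2]; check y·C column-wise:
  col α: 2·-4 + 1·0 + 2·0 + 2·4 = 0
  col β: 2·-2 + 1·0 + 2·2 + 2·0 = 0
  col γ: 2·2 + 1·-4 + 2·0 + 2·0 = 0

y = (P0:2, P1:1, P2:2, P3:2)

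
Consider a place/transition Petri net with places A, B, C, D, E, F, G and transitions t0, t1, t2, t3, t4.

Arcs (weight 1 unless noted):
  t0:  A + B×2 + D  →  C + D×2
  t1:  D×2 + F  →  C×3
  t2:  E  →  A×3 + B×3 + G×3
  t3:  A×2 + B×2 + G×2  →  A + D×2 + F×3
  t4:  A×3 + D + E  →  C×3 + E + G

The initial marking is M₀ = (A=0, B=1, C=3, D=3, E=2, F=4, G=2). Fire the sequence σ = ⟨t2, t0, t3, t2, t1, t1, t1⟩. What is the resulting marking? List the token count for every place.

step 1: fire t2:  (A=0, B=1, C=3, D=3, E=2, F=4, G=2) → (A=3, B=4, C=3, D=3, E=1, F=4, G=5)
step 2: fire t0:  (A=3, B=4, C=3, D=3, E=1, F=4, G=5) → (A=2, B=2, C=4, D=4, E=1, F=4, G=5)
step 3: fire t3:  (A=2, B=2, C=4, D=4, E=1, F=4, G=5) → (A=1, B=0, C=4, D=6, E=1, F=7, G=3)
step 4: fire t2:  (A=1, B=0, C=4, D=6, E=1, F=7, G=3) → (A=4, B=3, C=4, D=6, E=0, F=7, G=6)
step 5: fire t1:  (A=4, B=3, C=4, D=6, E=0, F=7, G=6) → (A=4, B=3, C=7, D=4, E=0, F=6, G=6)
step 6: fire t1:  (A=4, B=3, C=7, D=4, E=0, F=6, G=6) → (A=4, B=3, C=10, D=2, E=0, F=5, G=6)
step 7: fire t1:  (A=4, B=3, C=10, D=2, E=0, F=5, G=6) → (A=4, B=3, C=13, D=0, E=0, F=4, G=6)

(A=4, B=3, C=13, D=0, E=0, F=4, G=6)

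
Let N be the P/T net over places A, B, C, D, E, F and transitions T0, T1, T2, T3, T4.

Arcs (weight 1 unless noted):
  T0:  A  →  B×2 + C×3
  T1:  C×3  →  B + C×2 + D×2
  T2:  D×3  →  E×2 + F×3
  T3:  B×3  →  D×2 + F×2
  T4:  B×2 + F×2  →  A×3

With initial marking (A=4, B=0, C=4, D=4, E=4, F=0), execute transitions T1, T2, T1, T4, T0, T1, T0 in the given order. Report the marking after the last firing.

(A=5, B=5, C=7, D=7, E=6, F=1)

step 1: fire T1:  (A=4, B=0, C=4, D=4, E=4, F=0) → (A=4, B=1, C=3, D=6, E=4, F=0)
step 2: fire T2:  (A=4, B=1, C=3, D=6, E=4, F=0) → (A=4, B=1, C=3, D=3, E=6, F=3)
step 3: fire T1:  (A=4, B=1, C=3, D=3, E=6, F=3) → (A=4, B=2, C=2, D=5, E=6, F=3)
step 4: fire T4:  (A=4, B=2, C=2, D=5, E=6, F=3) → (A=7, B=0, C=2, D=5, E=6, F=1)
step 5: fire T0:  (A=7, B=0, C=2, D=5, E=6, F=1) → (A=6, B=2, C=5, D=5, E=6, F=1)
step 6: fire T1:  (A=6, B=2, C=5, D=5, E=6, F=1) → (A=6, B=3, C=4, D=7, E=6, F=1)
step 7: fire T0:  (A=6, B=3, C=4, D=7, E=6, F=1) → (A=5, B=5, C=7, D=7, E=6, F=1)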